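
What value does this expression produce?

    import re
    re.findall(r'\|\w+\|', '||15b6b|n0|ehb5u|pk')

['|15b6b|', '|ehb5u|']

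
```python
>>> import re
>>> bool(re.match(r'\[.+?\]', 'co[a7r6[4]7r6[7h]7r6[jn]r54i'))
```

False

`re.match` won't scan ahead — the pattern has to work from the very first character.
Here the pattern fails at index 0, so the call returns None, and `bool(None)` is False.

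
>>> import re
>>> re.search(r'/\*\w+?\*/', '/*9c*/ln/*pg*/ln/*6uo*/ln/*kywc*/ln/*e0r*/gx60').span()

(0, 6)

The match spans [0:6] → '/*9c*/'.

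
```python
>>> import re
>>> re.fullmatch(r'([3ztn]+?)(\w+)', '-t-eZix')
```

None

The pattern matches one or more of one of [3ztn] (lazy) (captured); then one or more of a word character (captured).
`re.fullmatch` requires the pattern to consume the entire string.
Here the pattern can't cover the whole string, so the call returns None.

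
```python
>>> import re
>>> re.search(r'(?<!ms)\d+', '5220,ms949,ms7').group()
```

'5220'

`(?!…)`/`(?<!…)` only lets a position through if the neighbouring text does NOT match; no characters are consumed.
The match spans [0:4] → '5220'.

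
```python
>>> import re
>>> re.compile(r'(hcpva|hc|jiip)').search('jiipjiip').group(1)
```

'jiip'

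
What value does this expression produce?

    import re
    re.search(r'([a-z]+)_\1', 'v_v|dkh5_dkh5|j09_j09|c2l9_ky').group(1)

'v'

The backreference `\1` re-matches whatever the first group consumed, character for character.
Unlike `match`, `search` isn't anchored — it looks for the pattern anywhere in the string.
The match spans [0:3] → 'v_v'.
Captured: group 1 = 'v'.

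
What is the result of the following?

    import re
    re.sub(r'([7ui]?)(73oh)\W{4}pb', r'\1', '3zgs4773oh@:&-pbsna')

'3zgs47sna'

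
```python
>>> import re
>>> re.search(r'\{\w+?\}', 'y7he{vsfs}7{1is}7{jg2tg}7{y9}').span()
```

(4, 10)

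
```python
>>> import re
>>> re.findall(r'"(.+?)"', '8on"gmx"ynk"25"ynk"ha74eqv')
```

['gmx', '25']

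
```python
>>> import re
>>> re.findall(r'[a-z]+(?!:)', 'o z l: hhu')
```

['o', 'z', 'hhu']

Because the assertion is negative and zero-width, positions next to the forbidden text are skipped.
With no groups in the pattern, `findall` gives back each whole match — 3 here.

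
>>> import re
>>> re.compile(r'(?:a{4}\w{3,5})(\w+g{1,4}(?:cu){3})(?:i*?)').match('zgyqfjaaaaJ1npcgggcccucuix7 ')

`re.match` won't scan ahead — the pattern has to work from the very first character.
Here the string doesn't start with a match, so the call returns None.

None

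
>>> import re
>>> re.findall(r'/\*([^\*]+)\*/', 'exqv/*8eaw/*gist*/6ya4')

['gist']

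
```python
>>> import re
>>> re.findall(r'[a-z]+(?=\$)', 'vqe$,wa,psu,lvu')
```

The lookaround is zero-width — it requires the adjacent text to match without consuming it, so the asserted text isn't part of the match.
`findall` yields the raw match text (1 of them) because the pattern has no groups.

['vqe']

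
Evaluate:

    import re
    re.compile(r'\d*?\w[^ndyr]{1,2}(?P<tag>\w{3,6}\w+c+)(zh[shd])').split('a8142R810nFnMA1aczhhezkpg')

['', '42R810nFnMA1ac', 'zhh', 'ezkpg']

The pattern matches zero or more of a digit (lazy), then a word character, then 1 to 2 of any character except [ndyr]; then 3 to 6 of a word character, then one or more of a word character, then one or more of the literal 'c' (captured as 'tag'); then the literal 'zh', then one of [shd] (captured).
Matches to split on: at [0:20] → 'a8142R810nFnMA1aczhh'.
Because the pattern has a capturing group, `split` also inserts each captured text between the pieces.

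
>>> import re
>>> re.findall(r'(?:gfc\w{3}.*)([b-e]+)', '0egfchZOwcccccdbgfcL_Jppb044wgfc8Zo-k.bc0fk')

`findall` collects group 1 from the one match (1 total).

['c']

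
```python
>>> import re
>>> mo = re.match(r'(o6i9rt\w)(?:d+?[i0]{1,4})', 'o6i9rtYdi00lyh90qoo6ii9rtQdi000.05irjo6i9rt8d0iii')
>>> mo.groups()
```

This matches the literal 'o6i', then the literal '9rt', then a word character (captured); then one or more of the literal 'd' (lazy), then 1 to 4 of one of [i0] (non-capturing group).
With `match`, the pattern is implicitly anchored at the beginning.
The match spans [0:11] → 'o6i9rtYdi00'.
Captured: group 1 = 'o6i9rtY'.

('o6i9rtY',)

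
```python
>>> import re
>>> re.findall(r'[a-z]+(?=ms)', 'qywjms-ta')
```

Because the assertion is zero-width, the text it checks is not consumed and won't appear in the result.
Scanning left to right: at [0:4] → 'qywj'.
No capturing groups, so `findall` returns the 1 full match string.

['qywj']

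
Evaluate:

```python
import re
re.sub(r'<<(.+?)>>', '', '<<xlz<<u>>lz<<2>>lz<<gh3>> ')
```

'lzlz '

`sub` substitutes '' at each match site.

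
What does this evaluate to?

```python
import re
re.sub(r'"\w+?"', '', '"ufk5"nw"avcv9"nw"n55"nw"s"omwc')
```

Matches: at [0:6] → '"ufk5"'; at [8:15] → '"avcv9"'; at [17:22] → '"n55"'; at [24:27] → '"s"'.
`sub` substitutes '' at each match site.

'nwnwnwomwc'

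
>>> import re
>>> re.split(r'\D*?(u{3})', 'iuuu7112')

['', 'uuu', '7112']

Pattern: zero or more of a non-digit (lazy); then exactly 3 of a literal 'u' (captured).
Matches to split on: at [0:4] → 'iuuu'.
Because the pattern has a capturing group, `split` also inserts each captured text between the pieces.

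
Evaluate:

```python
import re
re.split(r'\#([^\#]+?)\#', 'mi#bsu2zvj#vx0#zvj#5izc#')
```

['mi', 'bsu2zvj', 'vx0', 'zvj', '5izc#']

Because the pattern has a capturing group, `split` also inserts each captured text between the pieces.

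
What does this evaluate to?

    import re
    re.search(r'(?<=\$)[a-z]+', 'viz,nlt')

The lookaround is zero-width — it requires the adjacent text to match without consuming it, so the asserted text isn't part of the match.
Unlike `match`, `search` isn't anchored — it looks for the pattern anywhere in the string.
Here the pattern never matches, so the call returns None.

None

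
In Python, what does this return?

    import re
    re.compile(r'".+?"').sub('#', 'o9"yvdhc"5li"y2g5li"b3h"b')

`sub` substitutes '#' at each match site.

'o9#5li#b3h"b'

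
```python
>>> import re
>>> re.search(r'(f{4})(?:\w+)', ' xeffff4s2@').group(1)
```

The match spans [3:10] → 'ffff4s2'.
Captured: group 1 = 'ffff'.

'ffff'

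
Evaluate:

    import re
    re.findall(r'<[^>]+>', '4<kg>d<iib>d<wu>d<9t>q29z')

['<kg>', '<iib>', '<wu>', '<9t>']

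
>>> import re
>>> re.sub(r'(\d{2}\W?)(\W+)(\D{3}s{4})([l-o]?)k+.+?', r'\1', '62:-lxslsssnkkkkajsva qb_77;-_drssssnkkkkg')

This matches exactly 2 of a digit, then optionally a non-word character (captured); then one or more of a non-word character (captured); then exactly 3 of a non-digit, then exactly 4 of a literal 's' (captured); then optionally a character in [l-o] (captured); then one or more of a literal 'k', then one or more of any character (lazy).
The replacement refers to a captured group, so each match is rewritten using its own captured text.

'62:-lxslsssnkkkkajsva qb_77;'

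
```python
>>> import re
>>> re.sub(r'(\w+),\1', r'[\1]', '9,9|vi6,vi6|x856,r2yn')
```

After group 1 captures some text, `\1` only succeeds where that same text appears again.
The replacement refers to a captured group, so each match is rewritten using its own captured text.

'[9]|[vi6]|x856,r2yn'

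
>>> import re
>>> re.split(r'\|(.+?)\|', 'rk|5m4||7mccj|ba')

['rk', '5m4', '', '7mccj', 'ba']

A non-greedy quantifier consumes as few characters as it can — just enough that the remainder of the pattern still matches from where it stops; whatever follows it matches normally.
With a capturing group present, the delimiter's captured portion is kept in the result list.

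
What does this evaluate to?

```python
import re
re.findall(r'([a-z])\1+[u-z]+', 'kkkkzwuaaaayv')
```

After group 1 captures some text, `\1` only succeeds where that same text appears again.
Scanning left to right: at [0:7] match 'kkkkzwu', group 1 = 'k'; at [7:13] match 'aaaayv', group 1 = 'a'.
Because there's exactly one group, `findall` drops the full match and keeps group 1 from each hit.

['k', 'a']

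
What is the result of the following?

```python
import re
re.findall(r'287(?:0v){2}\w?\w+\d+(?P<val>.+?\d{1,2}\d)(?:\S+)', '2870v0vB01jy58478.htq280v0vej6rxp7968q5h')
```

['.htq280']

Lazy quantifiers expand one character at a time until the remainder of the pattern can match.
One capturing group, so `findall` returns just the captured substring from the one match — 1 in all.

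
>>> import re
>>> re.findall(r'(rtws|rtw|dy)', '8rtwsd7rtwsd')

Alternation isn't longest-match — the leftmost alternative that fits at this position is chosen.
Matches: at [1:5] match 'rtws', group 1 = 'rtws'; at [7:11] match 'rtws', group 1 = 'rtws'.
Because there's exactly one group, `findall` drops the full match and keeps group 1 from each hit.

['rtws', 'rtws']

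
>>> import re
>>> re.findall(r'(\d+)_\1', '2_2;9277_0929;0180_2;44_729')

['2']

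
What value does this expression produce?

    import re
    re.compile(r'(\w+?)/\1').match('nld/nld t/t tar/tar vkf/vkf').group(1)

'nld'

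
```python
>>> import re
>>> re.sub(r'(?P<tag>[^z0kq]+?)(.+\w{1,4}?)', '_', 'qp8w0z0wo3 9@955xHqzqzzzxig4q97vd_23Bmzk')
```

'q_'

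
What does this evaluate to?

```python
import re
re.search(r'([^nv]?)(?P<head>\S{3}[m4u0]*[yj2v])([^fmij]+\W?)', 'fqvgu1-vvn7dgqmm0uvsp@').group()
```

'gu1-vvn7dgq'

The pattern matches optionally any character except [nv] (captured); then exactly 3 of a non-whitespace character, then zero or more of one of [m4u0], then one of [yj2v] (captured as 'head'); then one or more of any character except [fmij], then optionally a non-word character (captured).
`re.search` scans for the first position where the pattern succeeds.
The match spans [3:14] → 'gu1-vvn7dgq'.
Captured: group 1 = 'g', group 2 = 'u1-v', group 3 = 'vn7dgq'.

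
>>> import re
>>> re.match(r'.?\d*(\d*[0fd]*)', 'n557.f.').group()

With `match`, the pattern is implicitly anchored at the beginning.
The match spans [0:4] → 'n557'.

'n557'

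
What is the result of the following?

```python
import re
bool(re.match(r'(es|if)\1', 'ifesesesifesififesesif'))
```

False

`re.match` won't scan ahead — the pattern has to work from the very first character.
Here the string doesn't start with a match, so the call returns None, and `bool(None)` is False.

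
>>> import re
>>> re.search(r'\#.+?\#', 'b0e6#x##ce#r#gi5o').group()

'#x#'

Because the quantifier is non-greedy, it stops expanding at the earliest point where the rest of the pattern can succeed.
Unlike `match`, `search` isn't anchored — it looks for the pattern anywhere in the string.
The match spans [4:7] → '#x#'.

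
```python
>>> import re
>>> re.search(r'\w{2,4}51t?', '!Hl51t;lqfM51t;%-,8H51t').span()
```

The pattern matches 2 to 4 of a word character; then the literal '51', then optionally the literal 't'.
`re.search` tries every starting position until one works.
The match spans [1:6] → 'Hl51t'.

(1, 6)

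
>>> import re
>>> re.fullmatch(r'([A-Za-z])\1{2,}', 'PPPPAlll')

None

For `fullmatch`, every character of the input must be accounted for by the pattern.
Here the string isn't matched end-to-end, so the call returns None.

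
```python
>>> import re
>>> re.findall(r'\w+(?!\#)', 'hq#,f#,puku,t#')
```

The negative lookaround is zero-width — it rules out positions where the adjacent text would match, without consuming anything.
No capturing groups, so `findall` returns the 2 full match strings.

['h', 'puku']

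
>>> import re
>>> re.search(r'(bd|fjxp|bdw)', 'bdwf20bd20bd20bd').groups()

Alternation isn't longest-match — the leftmost alternative that fits at this position is chosen.
Unlike `match`, `search` isn't anchored — it looks for the pattern anywhere in the string.
The match spans [0:2] → 'bd'.
Captured: group 1 = 'bd'.

('bd',)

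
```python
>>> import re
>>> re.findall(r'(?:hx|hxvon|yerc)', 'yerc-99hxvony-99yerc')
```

`|` is ordered: at each position the engine commits to the first alternative that works.
Walking the string: at [0:4] → 'yerc'; at [7:9] → 'hx'; at [16:20] → 'yerc'.
No capturing groups, so `findall` returns the 3 full match strings.

['yerc', 'hx', 'yerc']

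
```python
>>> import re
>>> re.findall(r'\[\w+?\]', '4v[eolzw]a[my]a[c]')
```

Matches: at [2:9] → '[eolzw]'; at [10:14] → '[my]'; at [15:18] → '[c]'.
With no groups in the pattern, `findall` gives back each whole match — 3 here.

['[eolzw]', '[my]', '[c]']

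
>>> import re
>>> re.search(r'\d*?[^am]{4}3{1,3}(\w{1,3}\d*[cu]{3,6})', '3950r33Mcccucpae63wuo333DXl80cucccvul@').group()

'3950r33Mcccuc'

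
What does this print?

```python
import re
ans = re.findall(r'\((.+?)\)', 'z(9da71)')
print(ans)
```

['9da71']

Matches: at [1:8] match '(9da71)', group 1 = '9da71'.
One capturing group, so `findall` returns just the captured substring from the one match — 1 in all.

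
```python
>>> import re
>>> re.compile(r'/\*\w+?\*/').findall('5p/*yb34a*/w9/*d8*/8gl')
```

Walking the string: at [2:11] → '/*yb34a*/'; at [13:19] → '/*d8*/'.
`findall` yields the raw match text (2 of them) because the pattern has no groups.

['/*yb34a*/', '/*d8*/']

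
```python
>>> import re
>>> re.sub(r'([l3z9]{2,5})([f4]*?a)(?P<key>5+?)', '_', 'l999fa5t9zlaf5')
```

Pattern: 2 to 5 of one of [l3z9] (captured); then zero or more of one of [f4] (lazy), then a literal 'a' (captured); then one or more of a literal '5' (lazy) (captured as 'key').
Matches: at [0:7] → 'l999fa5'.
Each match is replaced by '_'.

'_t9zlaf5'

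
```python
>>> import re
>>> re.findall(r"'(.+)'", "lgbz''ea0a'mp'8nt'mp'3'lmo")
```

Walking the string: at [4:23] match "''ea0a'mp'8nt'mp'3'", group 1 = "'ea0a'mp'8nt'mp'3".
One capturing group, so `findall` returns just the captured substring from the one match — 1 in all.

["'ea0a'mp'8nt'mp'3"]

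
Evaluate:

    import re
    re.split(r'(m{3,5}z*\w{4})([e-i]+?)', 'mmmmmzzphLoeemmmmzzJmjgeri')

This matches 3 to 5 of a literal 'm', then zero or more of the literal 'z', then exactly 4 of a word character (captured); then one or more of a character in [e-i] (lazy) (captured).
The `?` after the quantifier makes it lazy — it takes as little as possible before letting the rest of the pattern try.
Matches to split on: at [0:12] → 'mmmmmzzphLoe'; at [13:24] → 'mmmmzzJmjge'.
`re.split` interleaves the captured-group text with the surrounding fragments.

['', 'mmmmmzzphLo', 'e', 'e', 'mmmmzzJmjg', 'e', 'ri']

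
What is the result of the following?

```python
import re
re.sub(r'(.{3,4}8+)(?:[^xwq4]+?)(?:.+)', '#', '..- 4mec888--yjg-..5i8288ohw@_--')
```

'..- #'

The pattern matches 3 to 4 of any character, then one or more of the literal '8' (captured); then one or more of any character except [xwq4] (lazy) (non-capturing group); then one or more of any character (non-capturing group).
Matches: at [4:32] → '4mec888--yjg-..5i8288ohw@_--'.
`sub` substitutes '#' at each match site.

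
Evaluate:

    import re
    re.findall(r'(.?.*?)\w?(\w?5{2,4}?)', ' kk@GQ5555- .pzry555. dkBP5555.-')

[(' kk@', 'Q55'), ('55- .pz', 'y55'), ('5. dk', 'P55'), ('', '55')]

Pattern: optionally any character, then zero or more of any character (lazy) (captured); then optionally a word character; then optionally a word character, then 2 to 4 of a literal '5' (lazy) (captured).
A `+?`/`*?`/`{m,n}?` starts at its minimum and grows only as far as needed for what follows to match.
Walking the string: at [0:8] match ' kk@GQ55', groups = (' kk@', 'Q55'); at [8:19] match '55- .pzry55', groups = ('55- .pz', 'y55'); at [19:28] match '5. dkBP55', groups = ('5. dk', 'P55'); at [28:30] match '55', groups = ('', '55').
`findall` packs the 2 group values into a tuple for every match.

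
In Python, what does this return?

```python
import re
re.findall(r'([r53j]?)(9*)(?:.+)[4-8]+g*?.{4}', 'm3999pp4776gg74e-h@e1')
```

`findall` packs the 2 group values into a tuple for every match.

[('', '')]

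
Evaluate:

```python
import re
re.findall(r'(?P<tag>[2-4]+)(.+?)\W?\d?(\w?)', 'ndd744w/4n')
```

[('44', 'w', 'n')]

With the lazy modifier that quantifier settles for the fewest repetitions that let the rest of the pattern succeed (the atoms after it are unaffected and can still be greedy).
3 groups means the one result is a tuple of 3 captured strings — 1 here.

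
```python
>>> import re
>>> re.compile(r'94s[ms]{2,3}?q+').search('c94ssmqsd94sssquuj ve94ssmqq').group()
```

'94ssmq'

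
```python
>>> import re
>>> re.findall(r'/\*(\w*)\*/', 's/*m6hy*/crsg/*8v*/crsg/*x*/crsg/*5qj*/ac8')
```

['m6hy', '8v', 'x', '5qj']

With a single group, `findall` returns only what that group captured — 4 items.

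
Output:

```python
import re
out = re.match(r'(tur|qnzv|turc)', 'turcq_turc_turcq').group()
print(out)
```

tur

The regex engine tests alternatives in the order written; an earlier branch that matches wins even if a later one would match more.
`re.match` only tries the pattern at the start of the string.
The match spans [0:3] → 'tur'.
Captured: group 1 = 'tur'.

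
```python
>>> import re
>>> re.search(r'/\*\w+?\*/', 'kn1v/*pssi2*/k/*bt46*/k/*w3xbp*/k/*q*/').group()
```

'/*pssi2*/'

`re.search` scans for the first position where the pattern succeeds.
The match spans [4:13] → '/*pssi2*/'.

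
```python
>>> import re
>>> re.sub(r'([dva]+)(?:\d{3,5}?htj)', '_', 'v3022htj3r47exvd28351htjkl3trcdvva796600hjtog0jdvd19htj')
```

'_3r47ex_kl3trcdvva796600hjtog0jdvd19htj'

Pattern: one or more of one of [dva] (captured); then 3 to 5 of a digit (lazy), then the literal 'htj' (non-capturing group).
Matches: at [0:8] → 'v3022htj'; at [14:24] → 'vd28351htj'.
`sub` substitutes '_' at each match site.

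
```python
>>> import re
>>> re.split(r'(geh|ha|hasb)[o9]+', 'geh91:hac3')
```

['', 'geh', '1:hac3']

Matches to split on: at [0:4] → 'geh9'.
With a capturing group present, the delimiter's captured portion is kept in the result list.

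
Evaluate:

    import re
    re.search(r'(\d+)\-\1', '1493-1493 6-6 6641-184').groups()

`\1` has to match the exact text group 1 already captured.
`re.search` scans for the first position where the pattern succeeds.
The match spans [0:9] → '1493-1493'.
Captured: group 1 = '1493'.

('1493',)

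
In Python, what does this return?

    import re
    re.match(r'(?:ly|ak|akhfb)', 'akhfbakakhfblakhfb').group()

The regex engine tests alternatives in the order written; an earlier branch that matches wins even if a later one would match more.
`re.match` only tries the pattern at the start of the string.
The match spans [0:2] → 'ak'.

'ak'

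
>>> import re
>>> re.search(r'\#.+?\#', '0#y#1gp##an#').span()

(1, 4)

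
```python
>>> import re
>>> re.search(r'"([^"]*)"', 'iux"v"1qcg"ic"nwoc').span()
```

`re.search` tries every starting position until one works.
The match spans [3:6] → '"v"'.
Captured: group 1 = 'v'.

(3, 6)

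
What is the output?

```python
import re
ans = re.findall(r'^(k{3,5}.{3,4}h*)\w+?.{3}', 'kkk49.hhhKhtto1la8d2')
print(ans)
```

['kkk49.hhh']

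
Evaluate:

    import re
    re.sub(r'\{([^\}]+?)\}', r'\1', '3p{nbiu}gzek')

'3pnbiugzek'

Matches: at [2:8] → '{nbiu}'.
The replacement refers to a captured group, so each match is rewritten using its own captured text.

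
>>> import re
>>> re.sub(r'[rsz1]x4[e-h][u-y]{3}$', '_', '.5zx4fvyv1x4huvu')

'.5zx4fvyv_'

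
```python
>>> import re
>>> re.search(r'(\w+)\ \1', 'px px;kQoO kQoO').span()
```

After group 1 captures some text, `\1` only succeeds where that same text appears again.
The match spans [0:5] → 'px px'.

(0, 5)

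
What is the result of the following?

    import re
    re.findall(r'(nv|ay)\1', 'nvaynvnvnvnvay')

`\1` is not a pattern — it's the concrete string captured by group 1, re-applied verbatim.
Walking the string: at [4:8] match 'nvnv', group 1 = 'nv'; at [8:12] match 'nvnv', group 1 = 'nv'.
One capturing group, so `findall` returns just the captured substring from each match — 2 in all.

['nv', 'nv']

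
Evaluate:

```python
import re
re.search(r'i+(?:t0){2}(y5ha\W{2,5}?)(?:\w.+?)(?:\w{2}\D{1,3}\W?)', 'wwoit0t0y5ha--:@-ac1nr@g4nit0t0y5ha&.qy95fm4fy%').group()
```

'it0t0y5ha--:@-ac1nr@g'

The `?` after the quantifier makes it lazy — it takes as little as possible before letting the rest of the pattern try.
The match spans [3:24] → 'it0t0y5ha--:@-ac1nr@g'.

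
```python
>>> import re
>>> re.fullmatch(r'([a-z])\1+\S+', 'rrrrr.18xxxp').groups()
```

('r',)

After group 1 captures some text, `\1` only succeeds where that same text appears again.
`re.fullmatch` requires the pattern to consume the entire string.
The match spans [0:12] → 'rrrrr.18xxxp'.
Captured: group 1 = 'r'.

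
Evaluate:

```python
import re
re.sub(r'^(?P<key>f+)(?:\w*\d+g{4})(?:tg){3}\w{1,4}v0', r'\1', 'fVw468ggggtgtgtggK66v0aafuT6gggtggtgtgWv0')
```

'faafuT6gggtggtgtgWv0'

`\1` in the replacement pulls in group 1's text for each match.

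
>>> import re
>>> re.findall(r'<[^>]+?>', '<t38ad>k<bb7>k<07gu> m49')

['<t38ad>', '<bb7>', '<07gu>']

Scanning left to right: at [0:7] → '<t38ad>'; at [8:13] → '<bb7>'; at [14:20] → '<07gu>'.
`findall` yields the raw match text (3 of them) because the pattern has no groups.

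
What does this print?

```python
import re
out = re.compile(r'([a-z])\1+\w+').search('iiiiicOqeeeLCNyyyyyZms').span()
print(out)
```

(0, 22)

After group 1 captures some text, `\1` only succeeds where that same text appears again.
The match spans [0:22] → 'iiiiicOqeeeLCNyyyyyZms'.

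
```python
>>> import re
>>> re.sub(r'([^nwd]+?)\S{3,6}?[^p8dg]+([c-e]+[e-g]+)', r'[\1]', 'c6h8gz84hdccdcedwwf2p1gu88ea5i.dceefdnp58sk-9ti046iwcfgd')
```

'[c]dww[f2]dn[p]d'

Pattern: one or more of any character except [nwd] (lazy) (captured); then 3 to 6 of a non-whitespace character (lazy), then one or more of any character except [p8dg]; then one or more of a character in [c-e], then one or more of a character in [e-g] (captured).
Matches: at [0:15] → 'c6h8gz84hdccdce'; at [18:36] → 'f2p1gu88ea5i.dceef'; at [38:55] → 'p58sk-9ti046iwcfg'.
Each match is replaced using the text its own group 1 captured.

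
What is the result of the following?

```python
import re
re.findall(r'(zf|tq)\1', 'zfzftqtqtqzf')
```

['zf', 'tq']

`\1` has to match the exact text group 1 already captured.
Because there's exactly one group, `findall` drops the full match and keeps group 1 from each hit.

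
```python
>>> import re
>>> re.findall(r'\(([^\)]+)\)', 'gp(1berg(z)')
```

Because there's exactly one group, `findall` drops the full match and keeps group 1 from the one hit.

['1berg(z']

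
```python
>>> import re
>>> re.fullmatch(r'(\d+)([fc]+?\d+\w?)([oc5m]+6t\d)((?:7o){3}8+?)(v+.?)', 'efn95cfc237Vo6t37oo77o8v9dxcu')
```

None

This matches one or more of a digit (captured); then one or more of one of [fc] (lazy), then one or more of a digit, then optionally a word character (captured); then one or more of one of [oc5m], then the literal '6t', then a digit (captured); then the literal '7o' repeated 3 times, then one or more of a literal '8' (lazy) (captured); then one or more of the literal 'v', then optionally any character (captured).
For `fullmatch`, every character of the input must be accounted for by the pattern.
Here the pattern can't cover the whole string, so the call returns None.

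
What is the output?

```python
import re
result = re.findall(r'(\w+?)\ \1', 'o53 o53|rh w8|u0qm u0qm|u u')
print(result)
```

The backreference `\1` re-matches whatever the first group consumed, character for character.
Matches: at [0:7] match 'o53 o53', group 1 = 'o53'; at [14:23] match 'u0qm u0qm', group 1 = 'u0qm'; at [24:27] match 'u u', group 1 = 'u'.
Because there's exactly one group, `findall` drops the full match and keeps group 1 from each hit.

['o53', 'u0qm', 'u']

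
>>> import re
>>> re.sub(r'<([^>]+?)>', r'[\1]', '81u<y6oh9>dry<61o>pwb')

Each match is replaced using the text its own group 1 captured.

'81u[y6oh9]dry[61o]pwb'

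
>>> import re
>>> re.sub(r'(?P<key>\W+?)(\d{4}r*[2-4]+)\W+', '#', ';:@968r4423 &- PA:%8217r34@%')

';:@968r4423 &- PA#'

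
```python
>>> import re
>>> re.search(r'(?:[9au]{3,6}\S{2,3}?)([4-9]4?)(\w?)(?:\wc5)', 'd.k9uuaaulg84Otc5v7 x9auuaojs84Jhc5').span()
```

The match spans [3:17] → '9uuaaulg84Otc5'.

(3, 17)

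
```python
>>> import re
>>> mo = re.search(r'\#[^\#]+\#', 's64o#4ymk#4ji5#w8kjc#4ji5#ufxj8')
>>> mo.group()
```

'#4ymk#'

`re.search` scans for the first position where the pattern succeeds.
The match spans [4:10] → '#4ymk#'.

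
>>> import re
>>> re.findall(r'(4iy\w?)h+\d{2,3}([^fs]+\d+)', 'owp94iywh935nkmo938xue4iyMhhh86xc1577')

The pattern matches the literal '4', then the literal 'iy', then optionally a word character (captured); then one or more of the literal 'h', then 2 to 3 of a digit; then one or more of any character except [fs], then one or more of a digit (captured).
2 groups means the one result is a tuple of 2 captured strings — 1 here.

[('4iyw', 'nkmo938xue4iyMhhh86xc1577')]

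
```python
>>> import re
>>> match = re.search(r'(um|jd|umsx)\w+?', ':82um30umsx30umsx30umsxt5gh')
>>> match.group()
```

'um3'

`re.search` scans for the first position where the pattern succeeds.
The match spans [3:6] → 'um3'.
Captured: group 1 = 'um'.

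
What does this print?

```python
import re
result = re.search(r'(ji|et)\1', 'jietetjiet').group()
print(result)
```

etet

`\1` has to match the exact text group 1 already captured.
The match spans [2:6] → 'etet'.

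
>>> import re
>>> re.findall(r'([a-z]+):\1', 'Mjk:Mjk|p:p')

A backreference is literal: `\1` must see the identical characters the first group matched.
Walking the string: at [8:11] match 'p:p', group 1 = 'p'.
Because there's exactly one group, `findall` drops the full match and keeps group 1 from the one hit.

['p']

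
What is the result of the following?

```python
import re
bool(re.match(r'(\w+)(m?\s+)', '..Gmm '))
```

Pattern: one or more of a word character (captured); then optionally a literal 'm', then one or more of whitespace (captured).
`re.match` won't scan ahead — the pattern has to work from the very first character.
Here the pattern fails at index 0, so the call returns None, and `bool(None)` is False.

False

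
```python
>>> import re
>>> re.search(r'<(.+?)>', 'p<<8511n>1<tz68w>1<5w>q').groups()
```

('<8511n',)

`search` walks the string left to right and returns the first match it finds.
The match spans [1:9] → '<<8511n>'.
Captured: group 1 = '<8511n'.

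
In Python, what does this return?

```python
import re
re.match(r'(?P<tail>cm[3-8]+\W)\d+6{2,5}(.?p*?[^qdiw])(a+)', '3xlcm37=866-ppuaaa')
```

None

Pattern: the literal 'cm', then one or more of a character in [3-8], then a non-word character (captured as 'tail'); then one or more of a digit, then 2 to 5 of a literal '6'; then optionally any character, then zero or more of a literal 'p' (lazy), then any character except [qdiw] (captured); then one or more of a literal 'a' (captured).
With `match`, the pattern is implicitly anchored at the beginning.
Here the pattern fails at index 0, so the call returns None.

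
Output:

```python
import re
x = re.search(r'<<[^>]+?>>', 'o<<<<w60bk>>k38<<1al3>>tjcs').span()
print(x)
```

`re.search` scans for the first position where the pattern succeeds.
The match spans [1:12] → '<<<<w60bk>>'.

(1, 12)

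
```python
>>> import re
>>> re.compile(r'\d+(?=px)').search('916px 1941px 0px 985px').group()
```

Lookahead/lookbehind check context without consuming it, so the matched span excludes the asserted characters.
The match spans [0:3] → '916'.

'916'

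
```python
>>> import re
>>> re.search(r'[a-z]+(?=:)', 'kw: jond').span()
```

Lookahead/lookbehind check context without consuming it, so the matched span excludes the asserted characters.
The match spans [0:2] → 'kw'.

(0, 2)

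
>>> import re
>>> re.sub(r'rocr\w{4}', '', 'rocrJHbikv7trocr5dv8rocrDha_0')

'kv7t0'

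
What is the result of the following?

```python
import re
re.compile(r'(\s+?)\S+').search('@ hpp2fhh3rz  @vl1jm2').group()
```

This matches one or more of whitespace (lazy) (captured); then one or more of a non-whitespace character.
`re.search` tries every starting position until one works.
The match spans [1:12] → ' hpp2fhh3rz'.
Captured: group 1 = ' '.

' hpp2fhh3rz'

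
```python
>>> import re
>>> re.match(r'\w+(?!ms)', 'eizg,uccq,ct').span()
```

(0, 4)

`(?!…)`/`(?<!…)` only lets a position through if the neighbouring text does NOT match; no characters are consumed.
`re.match` only tries the pattern at the start of the string.
The match spans [0:4] → 'eizg'.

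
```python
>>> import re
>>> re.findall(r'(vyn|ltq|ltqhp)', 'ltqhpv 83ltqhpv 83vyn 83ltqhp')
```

['ltq', 'ltq', 'vyn', 'ltq']

Alternation tries branches left to right and keeps the first one that lets the overall match succeed at that position.
Because there's exactly one group, `findall` drops the full match and keeps group 1 from each hit.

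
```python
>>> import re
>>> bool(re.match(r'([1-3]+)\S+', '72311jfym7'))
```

Pattern: one or more of a character in [1-3] (captured); then one or more of a non-whitespace character.
With `match`, the pattern is implicitly anchored at the beginning.
Here the string doesn't start with a match, so the call returns None, and `bool(None)` is False.

False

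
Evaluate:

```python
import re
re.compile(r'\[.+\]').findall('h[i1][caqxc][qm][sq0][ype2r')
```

With no groups in the pattern, `findall` gives back each whole match — 1 here.

['[i1][caqxc][qm][sq0]']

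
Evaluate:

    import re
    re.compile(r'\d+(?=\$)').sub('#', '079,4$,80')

Lookahead/lookbehind check context without consuming it, so the matched span excludes the asserted characters.
Every occurrence is swapped for '#'.

'079,#$,80'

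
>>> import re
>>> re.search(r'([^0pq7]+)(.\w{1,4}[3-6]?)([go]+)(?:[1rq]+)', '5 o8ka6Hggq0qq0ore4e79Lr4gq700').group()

'5 o8ka6Hggq0qq0or'

Pattern: one or more of any character except [0pq7] (captured); then any character, then 1 to 4 of a word character, then optionally a character in [3-6] (captured); then one or more of one of [go] (captured); then one or more of one of [1rq] (non-capturing group).
`re.search` scans for the first position where the pattern succeeds.
The match spans [0:17] → '5 o8ka6Hggq0qq0or'.
Captured: group 1 = '5 o8ka6Hgg', group 2 = 'q0qq0', group 3 = 'o'.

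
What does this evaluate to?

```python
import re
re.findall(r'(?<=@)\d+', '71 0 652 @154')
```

['154']

Because the assertion is zero-width, the text it checks is not consumed and won't appear in the result.
With no groups in the pattern, `findall` gives back each whole match — 1 here.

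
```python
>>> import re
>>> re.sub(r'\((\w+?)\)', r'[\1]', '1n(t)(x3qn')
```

'1n[t](x3qn'

`\1` in the replacement pulls in group 1's text for each match.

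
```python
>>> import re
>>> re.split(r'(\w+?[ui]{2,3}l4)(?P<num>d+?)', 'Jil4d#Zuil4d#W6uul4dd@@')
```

['Jil4d#', 'Zuil4', 'd', '#', 'W6uul4', 'd', 'd@@']

This matches one or more of a word character (lazy), then 2 to 3 of one of [ui], then the literal 'l4' (captured); then one or more of a literal 'd' (lazy) (captured as 'num').
Matches to split on: at [6:12] → 'Zuil4d'; at [13:20] → 'W6uul4d'.
Because the pattern has a capturing group, `split` also inserts each captured text between the pieces.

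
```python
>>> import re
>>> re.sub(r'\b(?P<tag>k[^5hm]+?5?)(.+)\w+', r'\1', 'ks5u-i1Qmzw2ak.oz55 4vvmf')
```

'ks5'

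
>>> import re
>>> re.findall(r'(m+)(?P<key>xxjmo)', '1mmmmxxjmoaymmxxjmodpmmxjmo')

Pattern: one or more of a literal 'm' (captured); then the literal 'xxj', then the literal 'mo' (captured as 'key').
Walking the string: at [1:10] match 'mmmmxxjmo', groups = ('mmmm', 'xxjmo'); at [12:19] match 'mmxxjmo', groups = ('mm', 'xxjmo').
Multiple groups make `findall` return tuples — one 2-tuple for each match.

[('mmmm', 'xxjmo'), ('mm', 'xxjmo')]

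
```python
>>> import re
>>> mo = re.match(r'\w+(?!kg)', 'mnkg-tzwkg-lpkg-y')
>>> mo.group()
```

`match` is anchored at position 0; if the pattern doesn't fit there, it returns None.
The match spans [0:4] → 'mnkg'.

'mnkg'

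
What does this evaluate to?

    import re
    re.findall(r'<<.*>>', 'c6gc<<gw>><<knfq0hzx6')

['<<gw>>']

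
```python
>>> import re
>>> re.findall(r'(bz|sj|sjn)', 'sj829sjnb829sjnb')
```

`|` is ordered: at each position the engine commits to the first alternative that works.
`findall` collects group 1 from each match (3 total).

['sj', 'sj', 'sj']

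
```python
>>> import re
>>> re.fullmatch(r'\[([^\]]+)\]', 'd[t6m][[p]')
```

`re.fullmatch` is like wrapping the pattern in `^…$` (in single-line mode).
Here the pattern can't cover the whole string, so the call returns None.

None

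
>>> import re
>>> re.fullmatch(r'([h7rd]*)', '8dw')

For `fullmatch`, every character of the input must be accounted for by the pattern.
Here there's no way to consume every character, so the call returns None.

None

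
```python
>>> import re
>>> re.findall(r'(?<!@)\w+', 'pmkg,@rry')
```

['pmkg', 'ry']

`(?!…)`/`(?<!…)` only lets a position through if the neighbouring text does NOT match; no characters are consumed.
Since nothing is captured, `findall` lists the 2 matched substrings directly.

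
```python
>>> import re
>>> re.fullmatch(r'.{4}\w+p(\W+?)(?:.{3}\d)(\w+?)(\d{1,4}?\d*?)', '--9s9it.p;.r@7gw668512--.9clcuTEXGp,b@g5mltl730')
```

None

This matches exactly 4 of any character, then one or more of a word character, then a literal 'p'; then one or more of a non-word character (lazy) (captured); then exactly 3 of any character, then a digit (non-capturing group); then one or more of a word character (lazy) (captured); then 1 to 4 of a digit (lazy), then zero or more of a digit (lazy) (captured).
For `fullmatch`, every character of the input must be accounted for by the pattern.
Here there's no way to consume every character, so the call returns None.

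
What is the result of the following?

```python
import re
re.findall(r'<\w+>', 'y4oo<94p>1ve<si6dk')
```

['<94p>']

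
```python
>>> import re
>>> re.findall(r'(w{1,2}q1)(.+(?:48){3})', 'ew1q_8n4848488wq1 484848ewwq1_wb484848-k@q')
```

[('wq1', ' 484848ewwq1_wb484848')]

`findall` packs the 2 group values into a tuple for every match.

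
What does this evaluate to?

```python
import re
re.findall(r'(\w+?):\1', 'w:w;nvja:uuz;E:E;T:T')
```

['w', 'E', 'T']

A backreference is literal: `\1` must see the identical characters the first group matched.
One capturing group, so `findall` returns just the captured substring from each match — 3 in all.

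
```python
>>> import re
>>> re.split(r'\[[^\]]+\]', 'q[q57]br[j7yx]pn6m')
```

['q', 'br', 'pn6m']

Matches to split on: at [1:6] → '[q57]'; at [8:14] → '[j7yx]'.
The string is cut at each match, leaving 3 pieces.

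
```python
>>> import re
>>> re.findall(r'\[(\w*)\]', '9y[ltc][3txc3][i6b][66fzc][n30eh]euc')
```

['ltc', '3txc3', 'i6b', '66fzc', 'n30eh']

Walking the string: at [2:7] match '[ltc]', group 1 = 'ltc'; at [7:14] match '[3txc3]', group 1 = '3txc3'; at [14:19] match '[i6b]', group 1 = 'i6b'; at [19:26] match '[66fzc]', group 1 = '66fzc'; at [26:33] match '[n30eh]', group 1 = 'n30eh'.
`findall` collects group 1 from each match (5 total).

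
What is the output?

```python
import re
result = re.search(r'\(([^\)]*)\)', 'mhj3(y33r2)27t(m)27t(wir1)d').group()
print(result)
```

(y33r2)

The match spans [4:11] → '(y33r2)'.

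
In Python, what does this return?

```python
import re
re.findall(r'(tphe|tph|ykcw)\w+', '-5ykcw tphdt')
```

Matches: at [7:12] match 'tphdt', group 1 = 'tph'.
With a single group, `findall` returns only what that group captured — 1 item.

['tph']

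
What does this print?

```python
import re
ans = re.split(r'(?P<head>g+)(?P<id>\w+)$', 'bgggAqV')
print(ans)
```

['b', 'ggg', 'AqV', '']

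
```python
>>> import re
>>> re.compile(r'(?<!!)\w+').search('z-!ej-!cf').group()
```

The negative lookahead/lookbehind blocks any match where the forbidden context is present.
`search` walks the string left to right and returns the first match it finds.
The match spans [0:1] → 'z'.

'z'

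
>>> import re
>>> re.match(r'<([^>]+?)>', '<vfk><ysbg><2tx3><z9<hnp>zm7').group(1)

'vfk'

`match` is anchored at position 0; if the pattern doesn't fit there, it returns None.
The match spans [0:5] → '<vfk>'.
Captured: group 1 = 'vfk'.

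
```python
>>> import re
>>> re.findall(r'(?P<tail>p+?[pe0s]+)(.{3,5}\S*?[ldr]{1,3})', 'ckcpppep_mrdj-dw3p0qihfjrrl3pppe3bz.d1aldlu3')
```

[('pppep', '_mrdj-d'), ('p0', 'qihfjrrl'), ('pppe', '3bz.d1aldl')]

This matches one or more of the literal 'p' (lazy), then one or more of one of [pe0s] (captured as 'tail'); then 3 to 5 of any character, then zero or more of a non-whitespace character (lazy), then 1 to 3 of one of [ldr] (captured).
Because the quantifier is non-greedy, it stops expanding at the earliest point where the rest of the pattern can succeed.
Walking the string: at [3:15] match 'pppep_mrdj-d', groups = ('pppep', '_mrdj-d'); at [17:27] match 'p0qihfjrrl', groups = ('p0', 'qihfjrrl'); at [28:42] match 'pppe3bz.d1aldl', groups = ('pppe', '3bz.d1aldl').
With 2 capturing groups, `findall` returns a 2-tuple per match.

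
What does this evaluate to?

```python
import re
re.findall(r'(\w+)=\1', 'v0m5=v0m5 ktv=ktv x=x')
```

['v0m5', 'ktv', 'x']

After group 1 captures some text, `\1` only succeeds where that same text appears again.
Matches: at [0:9] match 'v0m5=v0m5', group 1 = 'v0m5'; at [10:17] match 'ktv=ktv', group 1 = 'ktv'; at [18:21] match 'x=x', group 1 = 'x'.
`findall` collects group 1 from each match (3 total).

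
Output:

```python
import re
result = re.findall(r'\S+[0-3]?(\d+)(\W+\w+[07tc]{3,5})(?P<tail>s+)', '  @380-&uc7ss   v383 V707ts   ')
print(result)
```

[('3', ' V707t', 's')]

Multiple groups make `findall` return tuples — one 3-tuple for the one match.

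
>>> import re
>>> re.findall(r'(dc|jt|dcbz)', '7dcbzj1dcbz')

['dc', 'dc']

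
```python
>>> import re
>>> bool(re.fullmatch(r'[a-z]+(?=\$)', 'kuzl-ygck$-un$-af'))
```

Because the assertion is zero-width, the text it checks is not consumed and won't appear in the result.
`fullmatch` succeeds only if the pattern covers the string from start to end.
Here the string isn't matched end-to-end, so the call returns None, and `bool(None)` is False.

False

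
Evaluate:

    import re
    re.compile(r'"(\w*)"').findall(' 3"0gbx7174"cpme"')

['0gbx7174']

Matches: at [2:12] match '"0gbx7174"', group 1 = '0gbx7174'.
Because there's exactly one group, `findall` drops the full match and keeps group 1 from the one hit.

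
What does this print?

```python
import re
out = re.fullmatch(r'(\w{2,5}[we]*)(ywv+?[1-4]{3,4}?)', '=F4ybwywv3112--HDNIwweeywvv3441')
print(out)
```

Pattern: 2 to 5 of a word character, then zero or more of one of [we] (captured); then the literal 'yw', then one or more of a literal 'v' (lazy), then 3 to 4 of a character in [1-4] (lazy) (captured).
For `fullmatch`, every character of the input must be accounted for by the pattern.
Here the string isn't matched end-to-end, so the call returns None.

None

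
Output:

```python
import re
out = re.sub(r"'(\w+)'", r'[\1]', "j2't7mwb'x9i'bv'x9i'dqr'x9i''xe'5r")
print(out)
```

Matches: at [2:9] → "'t7mwb'"; at [12:16] → "'bv'"; at [19:24] → "'dqr'"; at [28:32] → "'xe'".
Each match is replaced using the text its own group 1 captured.

j2[t7mwb]x9i[bv]x9i[dqr]x9i'[xe]5r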